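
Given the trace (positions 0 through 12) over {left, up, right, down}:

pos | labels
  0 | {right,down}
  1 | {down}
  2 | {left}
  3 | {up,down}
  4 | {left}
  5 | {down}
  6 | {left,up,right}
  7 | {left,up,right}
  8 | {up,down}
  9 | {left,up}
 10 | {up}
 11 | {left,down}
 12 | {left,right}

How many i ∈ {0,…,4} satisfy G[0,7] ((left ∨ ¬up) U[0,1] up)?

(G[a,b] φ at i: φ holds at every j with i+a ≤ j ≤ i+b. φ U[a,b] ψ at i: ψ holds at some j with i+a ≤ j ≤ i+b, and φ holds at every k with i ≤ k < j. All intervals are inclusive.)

0

Evaluate at each i in [0,4]:
  i=0: ✗ (fails at j=0)
  i=1: ✗ (fails at j=1)
  i=2: ✗ (fails at j=4)
  i=3: ✗ (fails at j=4)
  i=4: ✗ (fails at j=4)
Positions where it holds: {} → 0.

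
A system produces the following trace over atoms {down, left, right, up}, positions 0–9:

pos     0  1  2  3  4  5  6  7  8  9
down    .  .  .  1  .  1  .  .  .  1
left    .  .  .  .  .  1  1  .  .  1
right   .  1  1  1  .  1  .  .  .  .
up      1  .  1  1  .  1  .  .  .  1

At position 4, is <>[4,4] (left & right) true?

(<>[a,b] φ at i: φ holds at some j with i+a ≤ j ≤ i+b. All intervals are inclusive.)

Check (left & right) at each j in [8,8]:
  j=8: false
No position in the window satisfies it → formula fails.

False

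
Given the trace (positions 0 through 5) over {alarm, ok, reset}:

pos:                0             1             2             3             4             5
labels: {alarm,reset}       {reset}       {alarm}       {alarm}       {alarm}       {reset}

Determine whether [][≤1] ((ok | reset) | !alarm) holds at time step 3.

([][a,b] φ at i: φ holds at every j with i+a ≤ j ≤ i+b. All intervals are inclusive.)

Check ((ok | reset) | !alarm) at every j in [3,4]:
  j=3: false
  j=4: false
Fails at j=3 → formula fails.

False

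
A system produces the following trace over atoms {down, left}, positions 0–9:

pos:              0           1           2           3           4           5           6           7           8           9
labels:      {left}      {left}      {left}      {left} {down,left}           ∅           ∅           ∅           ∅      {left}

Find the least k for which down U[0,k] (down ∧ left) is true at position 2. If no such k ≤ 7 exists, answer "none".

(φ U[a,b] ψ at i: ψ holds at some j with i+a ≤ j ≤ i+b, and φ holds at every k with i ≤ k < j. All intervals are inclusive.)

none

Need earliest j ≥ 2 with (down ∧ left), and down at every k in [2,j-1].
  j=2: rhs fails.
  j=3: rhs fails.
  j=4: rhs holds but lhs fails at k=2.
  j=5: rhs fails.
  j=6: rhs fails.
  j=7: rhs fails.
  j=8: rhs fails.
  j=9: rhs fails.
No witness within the range → none.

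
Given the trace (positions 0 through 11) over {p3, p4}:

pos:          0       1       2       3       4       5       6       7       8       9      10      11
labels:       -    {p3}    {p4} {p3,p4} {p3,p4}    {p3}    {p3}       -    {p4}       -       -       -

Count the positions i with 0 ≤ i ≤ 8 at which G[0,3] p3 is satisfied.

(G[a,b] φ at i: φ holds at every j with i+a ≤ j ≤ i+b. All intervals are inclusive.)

1

Evaluate at each i in [0,8]:
  i=0: ✗ (fails at j=0)
  i=1: ✗ (fails at j=2)
  i=2: ✗ (fails at j=2)
  i=3: ✓ (all of [3,6])
  i=4: ✗ (fails at j=7)
  i=5: ✗ (fails at j=7)
  i=6: ✗ (fails at j=7)
  i=7: ✗ (fails at j=7)
  i=8: ✗ (fails at j=8)
Positions where it holds: {3} → 1.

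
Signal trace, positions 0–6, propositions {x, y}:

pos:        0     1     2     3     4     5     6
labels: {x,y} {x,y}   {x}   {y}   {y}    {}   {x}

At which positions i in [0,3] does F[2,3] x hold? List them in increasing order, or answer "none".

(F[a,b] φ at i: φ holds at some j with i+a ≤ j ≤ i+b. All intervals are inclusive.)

0, 3

Evaluate at each i in [0,3]:
  i=0: ✓ (witness j=2)
  i=1: ✗ (none in [3,4])
  i=2: ✗ (none in [4,5])
  i=3: ✓ (witness j=6)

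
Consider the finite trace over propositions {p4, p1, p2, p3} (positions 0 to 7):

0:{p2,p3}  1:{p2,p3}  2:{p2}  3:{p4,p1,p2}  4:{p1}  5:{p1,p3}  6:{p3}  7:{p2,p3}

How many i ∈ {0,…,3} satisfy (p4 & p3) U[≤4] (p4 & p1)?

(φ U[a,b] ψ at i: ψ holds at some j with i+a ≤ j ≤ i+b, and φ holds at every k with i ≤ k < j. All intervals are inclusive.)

Evaluate at each i in [0,3]:
  i=0: ✗ (lhs fails at k=0 before rhs at j=3)
  i=1: ✗ (lhs fails at k=1 before rhs at j=3)
  i=2: ✗ (lhs fails at k=2 before rhs at j=3)
  i=3: ✓ (rhs at j=3)
Positions where it holds: {3} → 1.

1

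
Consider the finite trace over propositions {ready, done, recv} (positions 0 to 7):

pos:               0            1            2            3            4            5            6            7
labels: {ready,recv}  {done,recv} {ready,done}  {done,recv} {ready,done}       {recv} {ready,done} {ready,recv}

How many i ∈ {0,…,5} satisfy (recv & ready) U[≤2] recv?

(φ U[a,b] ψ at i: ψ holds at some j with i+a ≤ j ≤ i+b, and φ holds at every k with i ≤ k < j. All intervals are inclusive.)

Evaluate at each i in [0,5]:
  i=0: ✓ (rhs at j=0)
  i=1: ✓ (rhs at j=1)
  i=2: ✗ (lhs fails at k=2 before rhs at j=3)
  i=3: ✓ (rhs at j=3)
  i=4: ✗ (lhs fails at k=4 before rhs at j=5)
  i=5: ✓ (rhs at j=5)
Positions where it holds: {0, 1, 3, 5} → 4.

4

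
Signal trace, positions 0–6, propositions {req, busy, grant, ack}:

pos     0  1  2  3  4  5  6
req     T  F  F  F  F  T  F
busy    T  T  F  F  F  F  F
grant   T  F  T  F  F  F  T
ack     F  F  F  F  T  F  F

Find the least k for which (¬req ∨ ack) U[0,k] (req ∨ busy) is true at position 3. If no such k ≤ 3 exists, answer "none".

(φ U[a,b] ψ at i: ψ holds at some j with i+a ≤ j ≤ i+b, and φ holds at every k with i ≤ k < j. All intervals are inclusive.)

2

Need earliest j ≥ 3 with (req ∨ busy), and (¬req ∨ ack) at every k in [3,j-1].
  j=3: rhs fails.
  j=4: rhs fails.
  j=5: rhs holds; lhs holds on [3,4]. k = 2.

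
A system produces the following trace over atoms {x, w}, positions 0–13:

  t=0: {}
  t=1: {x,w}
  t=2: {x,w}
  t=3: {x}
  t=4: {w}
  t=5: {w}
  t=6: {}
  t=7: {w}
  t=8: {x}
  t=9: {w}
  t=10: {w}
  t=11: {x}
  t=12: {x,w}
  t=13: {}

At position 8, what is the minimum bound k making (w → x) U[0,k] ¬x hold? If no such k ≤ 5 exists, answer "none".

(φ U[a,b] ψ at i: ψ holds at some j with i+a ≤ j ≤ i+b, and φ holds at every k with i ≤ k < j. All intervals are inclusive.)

Need earliest j ≥ 8 with ¬x, and (w → x) at every k in [8,j-1].
  j=8: rhs fails.
  j=9: rhs holds; lhs holds on [8,8]. k = 1.

1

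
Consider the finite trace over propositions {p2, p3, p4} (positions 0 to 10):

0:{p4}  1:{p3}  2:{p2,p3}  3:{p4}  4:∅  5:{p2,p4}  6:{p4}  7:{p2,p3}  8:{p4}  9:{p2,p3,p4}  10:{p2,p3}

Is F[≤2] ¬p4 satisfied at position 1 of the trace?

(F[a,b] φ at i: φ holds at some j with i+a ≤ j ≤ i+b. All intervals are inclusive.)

Yes

Check ¬p4 at each j in [1,3]:
  j=1: true
  j=2: true
  j=3: false
Found at j=1 → formula holds.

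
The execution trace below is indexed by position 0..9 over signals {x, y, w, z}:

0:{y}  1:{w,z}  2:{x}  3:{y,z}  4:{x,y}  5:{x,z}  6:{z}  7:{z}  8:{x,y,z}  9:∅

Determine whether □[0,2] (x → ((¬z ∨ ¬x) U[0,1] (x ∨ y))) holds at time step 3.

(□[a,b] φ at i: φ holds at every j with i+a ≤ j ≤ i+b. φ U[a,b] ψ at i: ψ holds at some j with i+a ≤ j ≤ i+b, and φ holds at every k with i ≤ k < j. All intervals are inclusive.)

Yes

Check (x → ((¬z ∨ ¬x) U[0,1] (x ∨ y))) at every j in [3,5]:
  j=3: antecedent false → ✓
  j=4: antecedent true; consequent holds → ✓
  j=5: antecedent true; consequent holds → ✓
All positions satisfy it → formula holds.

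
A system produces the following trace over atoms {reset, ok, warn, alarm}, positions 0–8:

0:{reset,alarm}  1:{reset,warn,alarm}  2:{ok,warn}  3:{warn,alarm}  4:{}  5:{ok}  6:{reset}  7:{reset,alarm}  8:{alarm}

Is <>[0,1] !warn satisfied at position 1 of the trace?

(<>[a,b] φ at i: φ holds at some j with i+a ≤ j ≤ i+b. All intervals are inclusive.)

Check !warn at each j in [1,2]:
  j=1: false
  j=2: false
No position in the window satisfies it → formula fails.

Does not hold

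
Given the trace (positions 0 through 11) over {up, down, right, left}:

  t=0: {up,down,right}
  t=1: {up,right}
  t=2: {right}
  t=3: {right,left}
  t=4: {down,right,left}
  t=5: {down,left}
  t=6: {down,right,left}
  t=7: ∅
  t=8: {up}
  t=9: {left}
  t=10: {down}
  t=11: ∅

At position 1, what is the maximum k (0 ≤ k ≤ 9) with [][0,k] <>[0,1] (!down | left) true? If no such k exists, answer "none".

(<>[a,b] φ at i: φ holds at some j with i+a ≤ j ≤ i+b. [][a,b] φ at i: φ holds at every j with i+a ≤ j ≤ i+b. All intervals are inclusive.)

9

<>[0,1] (!down | left) must hold from j=1 onward; find where it first fails.
  j=1: holds
  j=2: holds
  j=3: holds
  j=4: holds
  j=5: holds
  j=6: holds
  j=7: holds
  j=8: holds
  j=9: holds
  j=10: holds
Holds through j=10; largest k = 9.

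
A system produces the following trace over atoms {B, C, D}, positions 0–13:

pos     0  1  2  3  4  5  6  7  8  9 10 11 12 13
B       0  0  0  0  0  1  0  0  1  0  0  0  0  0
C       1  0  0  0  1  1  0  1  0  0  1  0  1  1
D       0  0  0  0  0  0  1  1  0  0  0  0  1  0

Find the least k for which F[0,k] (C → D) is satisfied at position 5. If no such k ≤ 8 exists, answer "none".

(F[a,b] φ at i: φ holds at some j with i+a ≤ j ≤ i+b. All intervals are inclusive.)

Scan j = 5,6,… for (C → D):
  j=5: fails
  j=6: holds
First hit at j=6, so smallest k = 6-5 = 1.

1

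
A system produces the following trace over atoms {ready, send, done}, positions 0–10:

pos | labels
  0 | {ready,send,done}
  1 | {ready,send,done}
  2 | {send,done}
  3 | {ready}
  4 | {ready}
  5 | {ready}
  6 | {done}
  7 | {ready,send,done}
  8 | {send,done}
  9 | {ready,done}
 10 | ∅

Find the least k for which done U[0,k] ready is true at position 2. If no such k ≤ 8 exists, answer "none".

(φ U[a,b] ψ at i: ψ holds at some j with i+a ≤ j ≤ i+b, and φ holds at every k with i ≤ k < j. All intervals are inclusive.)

1

Need earliest j ≥ 2 with ready, and done at every k in [2,j-1].
  j=2: rhs fails.
  j=3: rhs holds; lhs holds on [2,2]. k = 1.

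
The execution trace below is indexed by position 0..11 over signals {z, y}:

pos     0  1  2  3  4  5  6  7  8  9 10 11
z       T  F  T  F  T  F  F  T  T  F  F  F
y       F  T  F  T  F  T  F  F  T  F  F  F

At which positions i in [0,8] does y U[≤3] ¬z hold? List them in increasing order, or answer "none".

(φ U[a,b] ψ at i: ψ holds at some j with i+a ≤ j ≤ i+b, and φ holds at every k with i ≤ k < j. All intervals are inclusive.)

1, 3, 5, 6, 8

Evaluate at each i in [0,8]:
  i=0: ✗ (lhs fails at k=0 before rhs at j=1)
  i=1: ✓ (rhs at j=1)
  i=2: ✗ (lhs fails at k=2 before rhs at j=3)
  i=3: ✓ (rhs at j=3)
  i=4: ✗ (lhs fails at k=4 before rhs at j=5)
  i=5: ✓ (rhs at j=5)
  i=6: ✓ (rhs at j=6)
  i=7: ✗ (lhs fails at k=7 before rhs at j=9)
  i=8: ✓ (rhs at j=9; lhs holds on [8,8])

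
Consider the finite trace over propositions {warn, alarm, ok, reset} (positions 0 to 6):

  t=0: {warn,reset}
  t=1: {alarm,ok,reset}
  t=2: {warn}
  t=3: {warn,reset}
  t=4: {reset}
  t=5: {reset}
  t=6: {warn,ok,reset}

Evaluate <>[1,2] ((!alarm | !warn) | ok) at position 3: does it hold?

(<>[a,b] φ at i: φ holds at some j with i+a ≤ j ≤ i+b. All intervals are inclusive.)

Check ((!alarm | !warn) | ok) at each j in [4,5]:
  j=4: true
  j=5: true
Found at j=4 → formula holds.

True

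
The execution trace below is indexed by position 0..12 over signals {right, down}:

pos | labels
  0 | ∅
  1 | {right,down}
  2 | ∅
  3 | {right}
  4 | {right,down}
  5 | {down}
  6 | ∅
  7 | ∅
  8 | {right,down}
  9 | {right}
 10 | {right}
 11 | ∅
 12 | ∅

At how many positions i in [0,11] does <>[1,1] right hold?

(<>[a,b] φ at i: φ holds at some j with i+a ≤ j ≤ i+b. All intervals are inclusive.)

6

Evaluate at each i in [0,11]:
  i=0: ✓ (witness j=1)
  i=1: ✗ (none in [2,2])
  i=2: ✓ (witness j=3)
  i=3: ✓ (witness j=4)
  i=4: ✗ (none in [5,5])
  i=5: ✗ (none in [6,6])
  i=6: ✗ (none in [7,7])
  i=7: ✓ (witness j=8)
  i=8: ✓ (witness j=9)
  i=9: ✓ (witness j=10)
  i=10: ✗ (none in [11,11])
  i=11: ✗ (none in [12,12])
Positions where it holds: {0, 2, 3, 7, 8, 9} → 6.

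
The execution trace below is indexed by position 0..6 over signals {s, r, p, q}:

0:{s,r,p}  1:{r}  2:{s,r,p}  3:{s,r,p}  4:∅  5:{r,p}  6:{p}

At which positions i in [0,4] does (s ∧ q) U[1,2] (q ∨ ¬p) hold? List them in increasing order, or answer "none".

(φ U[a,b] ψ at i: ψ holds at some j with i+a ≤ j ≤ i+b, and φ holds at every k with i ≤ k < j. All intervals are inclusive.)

none

Evaluate at each i in [0,4]:
  i=0: ✗ (lhs fails at k=0 before rhs at j=1)
  i=1: ✗ (no rhs in [2,3])
  i=2: ✗ (lhs fails at k=2 before rhs at j=4)
  i=3: ✗ (lhs fails at k=3 before rhs at j=4)
  i=4: ✗ (no rhs in [5,6])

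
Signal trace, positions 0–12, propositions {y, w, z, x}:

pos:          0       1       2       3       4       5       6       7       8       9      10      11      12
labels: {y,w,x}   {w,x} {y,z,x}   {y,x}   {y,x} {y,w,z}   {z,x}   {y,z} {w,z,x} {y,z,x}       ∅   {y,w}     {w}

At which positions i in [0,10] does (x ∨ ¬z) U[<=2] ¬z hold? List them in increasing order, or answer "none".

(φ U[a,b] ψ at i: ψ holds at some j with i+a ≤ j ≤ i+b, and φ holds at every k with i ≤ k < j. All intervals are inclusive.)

0, 1, 2, 3, 4, 8, 9, 10

Evaluate at each i in [0,10]:
  i=0: ✓ (rhs at j=0)
  i=1: ✓ (rhs at j=1)
  i=2: ✓ (rhs at j=3; lhs holds on [2,2])
  i=3: ✓ (rhs at j=3)
  i=4: ✓ (rhs at j=4)
  i=5: ✗ (no rhs in [5,7])
  i=6: ✗ (no rhs in [6,8])
  i=7: ✗ (no rhs in [7,9])
  i=8: ✓ (rhs at j=10; lhs holds on [8,9])
  i=9: ✓ (rhs at j=10; lhs holds on [9,9])
  i=10: ✓ (rhs at j=10)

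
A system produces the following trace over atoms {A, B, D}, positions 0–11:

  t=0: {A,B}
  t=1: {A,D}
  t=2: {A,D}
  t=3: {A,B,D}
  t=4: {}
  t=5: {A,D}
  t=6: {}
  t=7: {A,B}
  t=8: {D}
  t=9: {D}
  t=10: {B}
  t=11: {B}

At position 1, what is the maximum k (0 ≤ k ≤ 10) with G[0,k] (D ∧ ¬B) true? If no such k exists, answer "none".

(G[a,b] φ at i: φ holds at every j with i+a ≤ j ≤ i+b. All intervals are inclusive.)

(D ∧ ¬B) must hold from j=1 onward; find where it first fails.
  j=1: holds
  j=2: holds
  j=3: fails
Holds on [1,2], so largest k = 1.

1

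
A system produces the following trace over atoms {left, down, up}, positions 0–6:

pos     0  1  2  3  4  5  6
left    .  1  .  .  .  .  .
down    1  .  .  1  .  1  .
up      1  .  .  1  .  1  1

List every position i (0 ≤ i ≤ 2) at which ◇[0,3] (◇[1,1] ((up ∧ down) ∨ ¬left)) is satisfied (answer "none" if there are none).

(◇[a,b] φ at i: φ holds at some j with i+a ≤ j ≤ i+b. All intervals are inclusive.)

0, 1, 2

Evaluate at each i in [0,2]:
  i=0: ✓ (witness j=1)
  i=1: ✓ (witness j=1)
  i=2: ✓ (witness j=2)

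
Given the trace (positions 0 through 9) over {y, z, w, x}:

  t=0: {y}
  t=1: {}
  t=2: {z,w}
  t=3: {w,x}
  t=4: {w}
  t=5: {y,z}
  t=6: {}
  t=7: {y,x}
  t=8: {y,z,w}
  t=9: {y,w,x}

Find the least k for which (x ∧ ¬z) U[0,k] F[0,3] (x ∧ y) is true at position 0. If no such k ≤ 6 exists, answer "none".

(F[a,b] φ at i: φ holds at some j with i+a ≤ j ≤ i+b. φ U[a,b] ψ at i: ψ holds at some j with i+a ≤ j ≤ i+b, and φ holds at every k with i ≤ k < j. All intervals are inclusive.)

none

Need earliest j ≥ 0 with F[0,3] (x ∧ y), and (x ∧ ¬z) at every k in [0,j-1].
  j=0: rhs fails.
  j=1: rhs fails.
  j=2: rhs fails.
  j=3: rhs fails.
  j=4: rhs holds but lhs fails at k=0.
  j=5: rhs holds but lhs fails at k=0.
  j=6: rhs holds but lhs fails at k=0.
No witness within the range → none.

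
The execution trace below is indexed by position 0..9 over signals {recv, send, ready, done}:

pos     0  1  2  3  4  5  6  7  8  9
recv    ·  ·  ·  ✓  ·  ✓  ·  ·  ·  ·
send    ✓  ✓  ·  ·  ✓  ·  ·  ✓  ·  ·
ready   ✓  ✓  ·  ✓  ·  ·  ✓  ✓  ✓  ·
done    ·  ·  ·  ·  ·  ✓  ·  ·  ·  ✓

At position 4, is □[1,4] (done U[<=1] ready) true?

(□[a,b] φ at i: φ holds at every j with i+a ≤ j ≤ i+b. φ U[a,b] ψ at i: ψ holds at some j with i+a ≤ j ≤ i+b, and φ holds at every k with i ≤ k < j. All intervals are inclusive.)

Check (done U[<=1] ready) at every j in [5,8]:
  j=5: holds
  j=6: holds
  j=7: holds
  j=8: holds
All positions satisfy it → formula holds.

True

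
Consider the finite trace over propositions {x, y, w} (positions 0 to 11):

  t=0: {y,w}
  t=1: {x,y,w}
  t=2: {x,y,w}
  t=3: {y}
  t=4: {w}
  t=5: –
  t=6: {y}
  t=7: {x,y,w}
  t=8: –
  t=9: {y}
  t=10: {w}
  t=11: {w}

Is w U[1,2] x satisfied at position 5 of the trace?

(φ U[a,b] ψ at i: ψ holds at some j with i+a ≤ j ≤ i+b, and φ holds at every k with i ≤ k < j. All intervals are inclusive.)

No

Need some j in [6,7] with x, and w at every k in [5,j-1].
  j=6: x false.
  j=7: x holds, but w fails at k=5 → not this j.
No j in the window works → until fails.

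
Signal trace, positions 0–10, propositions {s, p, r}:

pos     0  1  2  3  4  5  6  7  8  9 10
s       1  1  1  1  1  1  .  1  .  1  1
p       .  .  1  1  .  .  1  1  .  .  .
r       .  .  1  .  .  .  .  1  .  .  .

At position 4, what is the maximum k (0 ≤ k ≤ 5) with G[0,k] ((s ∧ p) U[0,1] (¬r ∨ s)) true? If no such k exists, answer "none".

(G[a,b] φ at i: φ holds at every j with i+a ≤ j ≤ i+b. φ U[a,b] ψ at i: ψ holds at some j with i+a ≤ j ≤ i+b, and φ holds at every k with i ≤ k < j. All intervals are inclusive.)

5

((s ∧ p) U[0,1] (¬r ∨ s)) must hold from j=4 onward; find where it first fails.
  j=4: holds
  j=5: holds
  j=6: holds
  j=7: holds
  j=8: holds
  j=9: holds
Holds through j=9; largest k = 5.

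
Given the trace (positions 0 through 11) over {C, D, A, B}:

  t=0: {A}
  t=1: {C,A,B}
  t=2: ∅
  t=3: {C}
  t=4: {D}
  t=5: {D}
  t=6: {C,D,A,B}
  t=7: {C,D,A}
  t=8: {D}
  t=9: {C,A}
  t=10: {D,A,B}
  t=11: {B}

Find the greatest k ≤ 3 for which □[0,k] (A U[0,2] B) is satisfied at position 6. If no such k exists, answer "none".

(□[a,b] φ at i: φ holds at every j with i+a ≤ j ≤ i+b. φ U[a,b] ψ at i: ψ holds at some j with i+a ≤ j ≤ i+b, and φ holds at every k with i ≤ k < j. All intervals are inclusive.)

0

(A U[0,2] B) must hold from j=6 onward; find where it first fails.
  j=6: holds
  j=7: fails
Holds on [6,6], so largest k = 0.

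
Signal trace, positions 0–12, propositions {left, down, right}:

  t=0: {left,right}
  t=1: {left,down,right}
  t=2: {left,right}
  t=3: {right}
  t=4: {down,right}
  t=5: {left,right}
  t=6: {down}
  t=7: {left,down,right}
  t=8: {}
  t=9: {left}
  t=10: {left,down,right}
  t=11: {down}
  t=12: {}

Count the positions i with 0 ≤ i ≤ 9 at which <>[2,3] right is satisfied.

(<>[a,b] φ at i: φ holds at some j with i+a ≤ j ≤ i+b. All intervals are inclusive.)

8

Evaluate at each i in [0,9]:
  i=0: ✓ (witness j=2)
  i=1: ✓ (witness j=3)
  i=2: ✓ (witness j=4)
  i=3: ✓ (witness j=5)
  i=4: ✓ (witness j=7)
  i=5: ✓ (witness j=7)
  i=6: ✗ (none in [8,9])
  i=7: ✓ (witness j=10)
  i=8: ✓ (witness j=10)
  i=9: ✗ (none in [11,12])
Positions where it holds: {0, 1, 2, 3, 4, 5, 7, 8} → 8.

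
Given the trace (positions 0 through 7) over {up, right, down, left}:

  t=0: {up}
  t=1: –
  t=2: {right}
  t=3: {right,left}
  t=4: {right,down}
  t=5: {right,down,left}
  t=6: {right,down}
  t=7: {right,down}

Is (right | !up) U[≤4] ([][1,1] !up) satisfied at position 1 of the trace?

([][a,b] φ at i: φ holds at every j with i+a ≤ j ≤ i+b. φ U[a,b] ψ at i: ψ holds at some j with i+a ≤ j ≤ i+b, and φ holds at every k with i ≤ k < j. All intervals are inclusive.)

True

Need some j in [1,5] with [][1,1] !up, and (right | !up) at every k in [1,j-1].
  j=1: [][1,1] !up holds; no prefix to check → satisfied.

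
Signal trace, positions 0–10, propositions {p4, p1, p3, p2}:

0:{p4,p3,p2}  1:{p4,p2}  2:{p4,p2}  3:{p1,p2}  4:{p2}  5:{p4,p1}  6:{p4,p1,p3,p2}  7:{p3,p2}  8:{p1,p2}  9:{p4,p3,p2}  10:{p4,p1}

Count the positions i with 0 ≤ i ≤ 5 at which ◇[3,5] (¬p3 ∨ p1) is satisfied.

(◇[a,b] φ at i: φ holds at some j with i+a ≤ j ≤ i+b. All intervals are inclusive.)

6

Evaluate at each i in [0,5]:
  i=0: ✓ (witness j=3)
  i=1: ✓ (witness j=4)
  i=2: ✓ (witness j=5)
  i=3: ✓ (witness j=6)
  i=4: ✓ (witness j=8)
  i=5: ✓ (witness j=8)
Positions where it holds: {0, 1, 2, 3, 4, 5} → 6.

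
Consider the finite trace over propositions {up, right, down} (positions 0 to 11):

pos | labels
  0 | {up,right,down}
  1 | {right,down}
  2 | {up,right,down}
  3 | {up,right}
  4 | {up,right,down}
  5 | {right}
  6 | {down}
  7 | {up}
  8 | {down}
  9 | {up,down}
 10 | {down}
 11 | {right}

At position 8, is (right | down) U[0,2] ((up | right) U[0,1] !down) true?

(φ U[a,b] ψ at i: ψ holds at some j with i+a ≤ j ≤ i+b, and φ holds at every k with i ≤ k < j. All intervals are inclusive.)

Need some j in [8,10] with ((up | right) U[0,1] !down), and (right | down) at every k in [8,j-1].
  j=8: ((up | right) U[0,1] !down) — fails.
  j=9: ((up | right) U[0,1] !down) — fails.
  j=10: ((up | right) U[0,1] !down) — fails.
No j in the window works → until fails.

False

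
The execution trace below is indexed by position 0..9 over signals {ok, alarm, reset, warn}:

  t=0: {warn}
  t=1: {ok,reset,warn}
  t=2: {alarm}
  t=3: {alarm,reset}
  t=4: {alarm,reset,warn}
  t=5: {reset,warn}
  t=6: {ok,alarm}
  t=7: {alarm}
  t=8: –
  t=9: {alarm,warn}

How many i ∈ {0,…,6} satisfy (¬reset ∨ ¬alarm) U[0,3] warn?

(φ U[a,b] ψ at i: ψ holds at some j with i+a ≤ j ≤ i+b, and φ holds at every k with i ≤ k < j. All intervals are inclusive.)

5

Evaluate at each i in [0,6]:
  i=0: ✓ (rhs at j=0)
  i=1: ✓ (rhs at j=1)
  i=2: ✗ (lhs fails at k=3 before rhs at j=4)
  i=3: ✗ (lhs fails at k=3 before rhs at j=4)
  i=4: ✓ (rhs at j=4)
  i=5: ✓ (rhs at j=5)
  i=6: ✓ (rhs at j=9; lhs holds on [6,8])
Positions where it holds: {0, 1, 4, 5, 6} → 5.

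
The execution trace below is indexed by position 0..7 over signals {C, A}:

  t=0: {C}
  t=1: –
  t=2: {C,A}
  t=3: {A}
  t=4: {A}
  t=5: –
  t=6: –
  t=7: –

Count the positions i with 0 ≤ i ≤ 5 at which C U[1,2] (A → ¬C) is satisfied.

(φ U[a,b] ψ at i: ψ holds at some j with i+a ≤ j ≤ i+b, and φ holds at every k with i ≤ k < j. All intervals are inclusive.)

2

Evaluate at each i in [0,5]:
  i=0: ✓ (rhs at j=1; lhs holds on [0,0])
  i=1: ✗ (lhs fails at k=1 before rhs at j=3)
  i=2: ✓ (rhs at j=3; lhs holds on [2,2])
  i=3: ✗ (lhs fails at k=3 before rhs at j=4)
  i=4: ✗ (lhs fails at k=4 before rhs at j=5)
  i=5: ✗ (lhs fails at k=5 before rhs at j=6)
Positions where it holds: {0, 2} → 2.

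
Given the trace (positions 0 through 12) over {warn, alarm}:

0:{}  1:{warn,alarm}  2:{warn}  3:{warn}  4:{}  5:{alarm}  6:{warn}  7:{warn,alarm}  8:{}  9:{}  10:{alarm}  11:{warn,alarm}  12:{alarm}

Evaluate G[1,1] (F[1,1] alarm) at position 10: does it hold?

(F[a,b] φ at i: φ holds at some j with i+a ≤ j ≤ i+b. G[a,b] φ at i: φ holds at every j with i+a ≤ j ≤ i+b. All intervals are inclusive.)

Holds

Check F[1,1] alarm at every j in [11,11]:
  j=11: holds (witness at 12)
All positions satisfy it → formula holds.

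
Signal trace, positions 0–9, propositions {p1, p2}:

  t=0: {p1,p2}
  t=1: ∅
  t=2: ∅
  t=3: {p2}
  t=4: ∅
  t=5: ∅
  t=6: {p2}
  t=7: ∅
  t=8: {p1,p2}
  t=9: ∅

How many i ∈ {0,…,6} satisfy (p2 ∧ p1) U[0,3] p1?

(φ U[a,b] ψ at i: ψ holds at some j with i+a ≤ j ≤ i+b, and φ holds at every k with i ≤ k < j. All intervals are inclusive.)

Evaluate at each i in [0,6]:
  i=0: ✓ (rhs at j=0)
  i=1: ✗ (no rhs in [1,4])
  i=2: ✗ (no rhs in [2,5])
  i=3: ✗ (no rhs in [3,6])
  i=4: ✗ (no rhs in [4,7])
  i=5: ✗ (lhs fails at k=5 before rhs at j=8)
  i=6: ✗ (lhs fails at k=6 before rhs at j=8)
Positions where it holds: {0} → 1.

1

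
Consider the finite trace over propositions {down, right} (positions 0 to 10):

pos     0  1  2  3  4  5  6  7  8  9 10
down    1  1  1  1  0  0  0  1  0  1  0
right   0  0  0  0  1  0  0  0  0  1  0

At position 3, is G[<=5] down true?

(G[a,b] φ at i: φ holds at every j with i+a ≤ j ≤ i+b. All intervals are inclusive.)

Does not hold

Check down at every j in [3,8]:
  j=3: true
  j=4: false
  j=5: false
  j=6: false
  j=7: true
  j=8: false
Fails at j=4 → formula fails.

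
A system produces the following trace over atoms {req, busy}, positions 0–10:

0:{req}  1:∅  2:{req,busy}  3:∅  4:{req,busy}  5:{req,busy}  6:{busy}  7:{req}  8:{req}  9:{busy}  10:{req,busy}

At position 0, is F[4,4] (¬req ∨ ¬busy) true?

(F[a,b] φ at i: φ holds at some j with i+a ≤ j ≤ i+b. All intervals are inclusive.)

Check (¬req ∨ ¬busy) at each j in [4,4]:
  j=4: false
No position in the window satisfies it → formula fails.

Does not hold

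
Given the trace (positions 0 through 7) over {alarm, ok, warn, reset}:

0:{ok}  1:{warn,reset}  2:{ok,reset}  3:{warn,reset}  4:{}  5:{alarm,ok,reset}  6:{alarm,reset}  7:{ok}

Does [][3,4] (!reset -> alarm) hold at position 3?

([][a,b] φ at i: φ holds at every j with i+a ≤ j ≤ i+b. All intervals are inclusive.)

False

Check (!reset -> alarm) at every j in [6,7]:
  j=6: antecedent false → ✓
  j=7: antecedent true; consequent false → ✗
Fails at j=7 → formula fails.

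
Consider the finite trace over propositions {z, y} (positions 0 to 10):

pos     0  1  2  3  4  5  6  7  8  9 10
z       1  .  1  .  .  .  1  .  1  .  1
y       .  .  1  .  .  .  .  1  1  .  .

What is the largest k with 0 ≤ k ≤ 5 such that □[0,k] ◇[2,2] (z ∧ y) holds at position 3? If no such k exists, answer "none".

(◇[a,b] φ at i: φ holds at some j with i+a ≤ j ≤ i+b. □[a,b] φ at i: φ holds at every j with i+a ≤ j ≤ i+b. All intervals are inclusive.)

none

◇[2,2] (z ∧ y) must hold from j=3 onward; find where it first fails.
  j=3: fails → no k works.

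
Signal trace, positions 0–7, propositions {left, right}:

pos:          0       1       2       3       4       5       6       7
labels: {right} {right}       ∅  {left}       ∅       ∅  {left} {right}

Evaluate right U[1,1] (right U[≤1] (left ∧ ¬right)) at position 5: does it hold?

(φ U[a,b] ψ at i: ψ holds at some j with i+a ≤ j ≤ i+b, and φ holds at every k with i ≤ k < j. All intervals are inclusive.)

Need some j in [6,6] with (right U[≤1] (left ∧ ¬right)), and right at every k in [5,j-1].
  j=6: (right U[≤1] (left ∧ ¬right)) holds, but right fails at k=5 → not this j.
No j in the window works → until fails.

No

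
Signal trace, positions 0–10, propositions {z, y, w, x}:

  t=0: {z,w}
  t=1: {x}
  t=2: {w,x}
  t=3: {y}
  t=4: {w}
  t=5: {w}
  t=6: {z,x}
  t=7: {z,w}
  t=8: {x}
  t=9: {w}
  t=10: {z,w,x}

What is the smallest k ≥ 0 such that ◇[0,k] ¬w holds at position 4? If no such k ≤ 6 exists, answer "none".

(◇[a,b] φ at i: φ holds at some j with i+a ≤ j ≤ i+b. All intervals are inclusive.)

Scan j = 4,5,… for ¬w:
  j=4: fails
  j=5: fails
  j=6: holds
First hit at j=6, so smallest k = 6-4 = 2.

2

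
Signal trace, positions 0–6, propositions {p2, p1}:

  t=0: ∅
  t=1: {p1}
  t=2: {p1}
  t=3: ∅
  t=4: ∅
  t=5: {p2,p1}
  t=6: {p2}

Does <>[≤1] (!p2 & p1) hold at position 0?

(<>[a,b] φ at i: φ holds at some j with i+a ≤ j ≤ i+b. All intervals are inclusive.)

Check (!p2 & p1) at each j in [0,1]:
  j=0: false
  j=1: true
Found at j=1 → formula holds.

Yes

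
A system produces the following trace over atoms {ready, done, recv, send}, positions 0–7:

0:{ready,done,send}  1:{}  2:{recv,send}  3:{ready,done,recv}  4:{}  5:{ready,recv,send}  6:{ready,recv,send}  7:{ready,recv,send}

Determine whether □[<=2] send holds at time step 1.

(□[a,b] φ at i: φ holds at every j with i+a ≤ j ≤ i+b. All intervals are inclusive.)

Does not hold

Check send at every j in [1,3]:
  j=1: false
  j=2: true
  j=3: false
Fails at j=1 → formula fails.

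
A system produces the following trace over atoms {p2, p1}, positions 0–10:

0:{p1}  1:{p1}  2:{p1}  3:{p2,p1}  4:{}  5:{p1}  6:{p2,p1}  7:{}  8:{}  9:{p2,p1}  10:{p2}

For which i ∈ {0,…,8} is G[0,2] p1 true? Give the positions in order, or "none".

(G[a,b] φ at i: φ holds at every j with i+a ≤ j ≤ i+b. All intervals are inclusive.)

0, 1

Evaluate at each i in [0,8]:
  i=0: ✓ (all of [0,2])
  i=1: ✓ (all of [1,3])
  i=2: ✗ (fails at j=4)
  i=3: ✗ (fails at j=4)
  i=4: ✗ (fails at j=4)
  i=5: ✗ (fails at j=7)
  i=6: ✗ (fails at j=7)
  i=7: ✗ (fails at j=7)
  i=8: ✗ (fails at j=8)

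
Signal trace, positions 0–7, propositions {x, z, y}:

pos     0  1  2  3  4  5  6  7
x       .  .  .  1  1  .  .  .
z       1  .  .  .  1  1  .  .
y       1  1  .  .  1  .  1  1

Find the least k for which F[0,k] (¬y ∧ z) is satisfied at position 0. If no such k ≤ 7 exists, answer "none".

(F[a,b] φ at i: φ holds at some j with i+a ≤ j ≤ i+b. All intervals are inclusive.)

Scan j = 0,1,… for (¬y ∧ z):
  j=0: fails
  j=1: fails
  j=2: fails
  j=3: fails
  j=4: fails
  j=5: holds
First hit at j=5, so smallest k = 5-0 = 5.

5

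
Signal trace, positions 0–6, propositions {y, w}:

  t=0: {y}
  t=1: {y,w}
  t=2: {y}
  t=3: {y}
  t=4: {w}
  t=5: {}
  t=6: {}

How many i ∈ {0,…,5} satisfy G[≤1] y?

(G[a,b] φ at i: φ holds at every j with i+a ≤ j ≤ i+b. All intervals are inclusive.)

3

Evaluate at each i in [0,5]:
  i=0: ✓ (all of [0,1])
  i=1: ✓ (all of [1,2])
  i=2: ✓ (all of [2,3])
  i=3: ✗ (fails at j=4)
  i=4: ✗ (fails at j=4)
  i=5: ✗ (fails at j=5)
Positions where it holds: {0, 1, 2} → 3.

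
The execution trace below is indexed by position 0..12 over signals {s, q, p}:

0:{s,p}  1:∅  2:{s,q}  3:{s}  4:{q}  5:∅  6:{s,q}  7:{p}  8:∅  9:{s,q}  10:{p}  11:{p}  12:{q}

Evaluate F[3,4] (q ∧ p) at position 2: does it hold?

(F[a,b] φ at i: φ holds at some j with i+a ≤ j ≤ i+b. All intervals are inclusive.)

Does not hold

Check (q ∧ p) at each j in [5,6]:
  j=5: false
  j=6: false
No position in the window satisfies it → formula fails.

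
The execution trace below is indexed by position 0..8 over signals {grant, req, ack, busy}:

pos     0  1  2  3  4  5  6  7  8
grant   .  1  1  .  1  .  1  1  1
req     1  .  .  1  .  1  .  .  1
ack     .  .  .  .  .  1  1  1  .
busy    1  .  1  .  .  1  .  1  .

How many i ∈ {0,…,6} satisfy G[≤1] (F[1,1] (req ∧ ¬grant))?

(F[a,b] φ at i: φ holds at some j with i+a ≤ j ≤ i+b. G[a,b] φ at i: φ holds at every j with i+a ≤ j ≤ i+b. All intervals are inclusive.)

Evaluate at each i in [0,6]:
  i=0: ✗ (fails at j=0)
  i=1: ✗ (fails at j=1)
  i=2: ✗ (fails at j=3)
  i=3: ✗ (fails at j=3)
  i=4: ✗ (fails at j=5)
  i=5: ✗ (fails at j=5)
  i=6: ✗ (fails at j=6)
Positions where it holds: {} → 0.

0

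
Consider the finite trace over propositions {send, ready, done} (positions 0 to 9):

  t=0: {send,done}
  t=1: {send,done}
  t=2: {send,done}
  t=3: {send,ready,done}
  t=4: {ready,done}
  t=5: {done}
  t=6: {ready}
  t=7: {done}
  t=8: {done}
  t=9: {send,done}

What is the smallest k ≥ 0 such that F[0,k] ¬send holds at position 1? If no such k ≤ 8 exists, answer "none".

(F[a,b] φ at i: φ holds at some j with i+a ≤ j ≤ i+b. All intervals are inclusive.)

Scan j = 1,2,… for ¬send:
  j=1: fails
  j=2: fails
  j=3: fails
  j=4: holds
First hit at j=4, so smallest k = 4-1 = 3.

3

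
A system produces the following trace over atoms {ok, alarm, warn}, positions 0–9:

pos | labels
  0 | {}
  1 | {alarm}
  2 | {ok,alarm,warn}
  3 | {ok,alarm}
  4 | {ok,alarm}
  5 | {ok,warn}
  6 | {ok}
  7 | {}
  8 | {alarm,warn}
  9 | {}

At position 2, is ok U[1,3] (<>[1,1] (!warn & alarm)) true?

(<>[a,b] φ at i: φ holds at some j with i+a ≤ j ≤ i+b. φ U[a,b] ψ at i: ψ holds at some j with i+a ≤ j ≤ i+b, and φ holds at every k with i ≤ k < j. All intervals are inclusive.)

Holds

Need some j in [3,5] with <>[1,1] (!warn & alarm), and ok at every k in [2,j-1].
  j=3: <>[1,1] (!warn & alarm) holds; ok holds at every k in [2,2] → satisfied.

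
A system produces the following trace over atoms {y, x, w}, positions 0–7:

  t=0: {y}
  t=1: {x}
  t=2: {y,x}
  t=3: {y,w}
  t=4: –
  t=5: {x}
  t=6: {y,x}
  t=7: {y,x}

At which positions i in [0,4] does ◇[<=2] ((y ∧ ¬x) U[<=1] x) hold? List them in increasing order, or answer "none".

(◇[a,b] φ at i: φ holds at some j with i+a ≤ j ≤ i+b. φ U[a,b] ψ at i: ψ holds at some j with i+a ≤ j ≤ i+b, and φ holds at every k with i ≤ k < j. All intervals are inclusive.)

Evaluate at each i in [0,4]:
  i=0: ✓ (witness j=0)
  i=1: ✓ (witness j=1)
  i=2: ✓ (witness j=2)
  i=3: ✓ (witness j=5)
  i=4: ✓ (witness j=5)

0, 1, 2, 3, 4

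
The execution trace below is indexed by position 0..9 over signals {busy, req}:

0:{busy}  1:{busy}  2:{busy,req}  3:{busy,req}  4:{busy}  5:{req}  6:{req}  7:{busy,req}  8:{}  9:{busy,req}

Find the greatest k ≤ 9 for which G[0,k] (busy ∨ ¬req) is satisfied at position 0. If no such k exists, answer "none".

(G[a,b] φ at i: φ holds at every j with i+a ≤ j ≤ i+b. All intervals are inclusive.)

(busy ∨ ¬req) must hold from j=0 onward; find where it first fails.
  j=0: holds
  j=1: holds
  j=2: holds
  j=3: holds
  j=4: holds
  j=5: fails
Holds on [0,4], so largest k = 4.

4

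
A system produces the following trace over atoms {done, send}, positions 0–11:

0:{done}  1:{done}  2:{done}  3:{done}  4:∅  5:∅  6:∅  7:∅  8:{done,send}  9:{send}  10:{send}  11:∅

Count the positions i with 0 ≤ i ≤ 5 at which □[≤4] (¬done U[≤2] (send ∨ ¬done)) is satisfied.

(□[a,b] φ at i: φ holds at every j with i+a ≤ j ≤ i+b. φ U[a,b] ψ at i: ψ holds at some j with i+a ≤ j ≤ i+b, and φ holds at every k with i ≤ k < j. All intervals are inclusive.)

Evaluate at each i in [0,5]:
  i=0: ✗ (fails at j=0)
  i=1: ✗ (fails at j=1)
  i=2: ✗ (fails at j=2)
  i=3: ✗ (fails at j=3)
  i=4: ✓ (all of [4,8])
  i=5: ✓ (all of [5,9])
Positions where it holds: {4, 5} → 2.

2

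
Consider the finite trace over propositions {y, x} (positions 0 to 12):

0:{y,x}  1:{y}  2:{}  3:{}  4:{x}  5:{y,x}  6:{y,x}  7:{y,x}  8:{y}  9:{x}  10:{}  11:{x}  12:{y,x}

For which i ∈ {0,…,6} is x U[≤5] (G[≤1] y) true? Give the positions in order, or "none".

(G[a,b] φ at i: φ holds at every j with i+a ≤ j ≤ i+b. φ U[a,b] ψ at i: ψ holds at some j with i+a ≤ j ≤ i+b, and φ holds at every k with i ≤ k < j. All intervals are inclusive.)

0, 4, 5, 6

Evaluate at each i in [0,6]:
  i=0: ✓ (rhs at j=0)
  i=1: ✗ (lhs fails at k=1 before rhs at j=5)
  i=2: ✗ (lhs fails at k=2 before rhs at j=5)
  i=3: ✗ (lhs fails at k=3 before rhs at j=5)
  i=4: ✓ (rhs at j=5; lhs holds on [4,4])
  i=5: ✓ (rhs at j=5)
  i=6: ✓ (rhs at j=6)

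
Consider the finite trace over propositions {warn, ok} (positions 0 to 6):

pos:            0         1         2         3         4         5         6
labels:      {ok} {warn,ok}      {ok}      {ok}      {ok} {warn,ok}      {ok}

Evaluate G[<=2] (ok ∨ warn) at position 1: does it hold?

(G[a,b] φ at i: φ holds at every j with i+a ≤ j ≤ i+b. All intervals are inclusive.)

Holds

Check (ok ∨ warn) at every j in [1,3]:
  j=1: true
  j=2: true
  j=3: true
All positions satisfy it → formula holds.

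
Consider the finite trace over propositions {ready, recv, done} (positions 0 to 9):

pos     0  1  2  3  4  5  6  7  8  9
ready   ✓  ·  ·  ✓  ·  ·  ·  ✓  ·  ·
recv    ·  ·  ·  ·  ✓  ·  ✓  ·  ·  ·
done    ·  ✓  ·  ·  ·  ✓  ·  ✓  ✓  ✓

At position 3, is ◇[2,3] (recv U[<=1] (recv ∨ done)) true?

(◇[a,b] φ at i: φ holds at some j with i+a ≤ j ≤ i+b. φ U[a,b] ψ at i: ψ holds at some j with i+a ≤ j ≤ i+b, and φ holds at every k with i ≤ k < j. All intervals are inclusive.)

Check (recv U[<=1] (recv ∨ done)) at each j in [5,6]:
  j=5: holds
  j=6: holds
Found at j=5 → formula holds.

Holds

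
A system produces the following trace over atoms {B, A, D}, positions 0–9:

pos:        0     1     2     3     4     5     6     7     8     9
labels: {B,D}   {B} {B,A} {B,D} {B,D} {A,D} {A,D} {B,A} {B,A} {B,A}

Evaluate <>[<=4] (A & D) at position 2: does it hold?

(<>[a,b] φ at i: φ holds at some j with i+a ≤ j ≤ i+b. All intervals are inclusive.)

Yes

Check (A & D) at each j in [2,6]:
  j=2: false
  j=3: false
  j=4: false
  j=5: true
  j=6: true
Found at j=5 → formula holds.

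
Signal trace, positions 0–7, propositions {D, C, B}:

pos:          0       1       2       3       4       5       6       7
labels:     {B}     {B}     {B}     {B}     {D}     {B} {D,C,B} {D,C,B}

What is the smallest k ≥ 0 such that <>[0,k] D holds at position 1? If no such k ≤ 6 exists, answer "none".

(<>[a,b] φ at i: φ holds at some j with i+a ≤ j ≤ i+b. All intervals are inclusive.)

3

Scan j = 1,2,… for D:
  j=1: fails
  j=2: fails
  j=3: fails
  j=4: holds
First hit at j=4, so smallest k = 4-1 = 3.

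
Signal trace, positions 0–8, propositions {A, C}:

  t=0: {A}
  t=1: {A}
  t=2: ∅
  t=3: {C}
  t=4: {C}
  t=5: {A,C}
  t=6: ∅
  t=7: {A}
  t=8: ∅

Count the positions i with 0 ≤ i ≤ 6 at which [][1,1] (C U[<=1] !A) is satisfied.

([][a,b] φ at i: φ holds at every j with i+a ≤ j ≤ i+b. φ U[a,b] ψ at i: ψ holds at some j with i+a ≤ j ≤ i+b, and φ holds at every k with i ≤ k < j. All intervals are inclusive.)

5

Evaluate at each i in [0,6]:
  i=0: ✗ (fails at j=1)
  i=1: ✓ (all of [2,2])
  i=2: ✓ (all of [3,3])
  i=3: ✓ (all of [4,4])
  i=4: ✓ (all of [5,5])
  i=5: ✓ (all of [6,6])
  i=6: ✗ (fails at j=7)
Positions where it holds: {1, 2, 3, 4, 5} → 5.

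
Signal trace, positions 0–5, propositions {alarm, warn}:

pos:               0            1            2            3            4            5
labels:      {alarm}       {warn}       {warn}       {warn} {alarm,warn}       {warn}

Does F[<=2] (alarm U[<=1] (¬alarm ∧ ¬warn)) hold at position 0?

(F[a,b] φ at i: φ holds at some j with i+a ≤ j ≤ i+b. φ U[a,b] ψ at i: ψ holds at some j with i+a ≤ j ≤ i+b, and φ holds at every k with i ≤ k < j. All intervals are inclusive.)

Does not hold

Check (alarm U[<=1] (¬alarm ∧ ¬warn)) at each j in [0,2]:
  j=0: fails
  j=1: fails
  j=2: fails
No position in the window satisfies it → formula fails.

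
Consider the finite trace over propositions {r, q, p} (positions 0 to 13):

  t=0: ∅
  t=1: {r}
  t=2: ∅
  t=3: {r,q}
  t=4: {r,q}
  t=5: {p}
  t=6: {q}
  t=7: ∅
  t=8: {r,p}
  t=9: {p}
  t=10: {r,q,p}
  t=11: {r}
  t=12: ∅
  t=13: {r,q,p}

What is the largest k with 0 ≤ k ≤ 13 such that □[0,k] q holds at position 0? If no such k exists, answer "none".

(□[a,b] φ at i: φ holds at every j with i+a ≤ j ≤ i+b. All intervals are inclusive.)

q must hold from j=0 onward; find where it first fails.
  j=0: fails → no k works.

none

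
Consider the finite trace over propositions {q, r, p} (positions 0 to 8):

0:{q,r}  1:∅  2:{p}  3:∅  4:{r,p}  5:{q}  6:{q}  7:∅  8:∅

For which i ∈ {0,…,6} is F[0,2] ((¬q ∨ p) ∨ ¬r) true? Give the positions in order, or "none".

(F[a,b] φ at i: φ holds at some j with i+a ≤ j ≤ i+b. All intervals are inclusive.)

Evaluate at each i in [0,6]:
  i=0: ✓ (witness j=1)
  i=1: ✓ (witness j=1)
  i=2: ✓ (witness j=2)
  i=3: ✓ (witness j=3)
  i=4: ✓ (witness j=4)
  i=5: ✓ (witness j=5)
  i=6: ✓ (witness j=6)

0, 1, 2, 3, 4, 5, 6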